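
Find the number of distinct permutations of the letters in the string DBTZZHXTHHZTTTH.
15! / (5! × 1! × 1! × 4! × 3! × 1!) = 75675600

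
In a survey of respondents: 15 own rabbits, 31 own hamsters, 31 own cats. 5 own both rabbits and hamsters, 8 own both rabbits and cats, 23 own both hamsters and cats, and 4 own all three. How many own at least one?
|A∪B∪C| = 15+31+31-5-8-23+4 = 45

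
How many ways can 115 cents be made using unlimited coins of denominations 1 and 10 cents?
Coefficient of x^115 in 1/(1-x^1) · 1/(1-x^10). Use j coins of 10 for j = 0..⌊115/10⌋ = 11, the rest in 1s: 11 + 1 = 12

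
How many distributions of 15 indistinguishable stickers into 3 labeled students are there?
C(15+3-1, 3-1) = C(17, 2) = 136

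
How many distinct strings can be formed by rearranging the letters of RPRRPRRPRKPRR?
13! / (1! × 8! × 4!) = 6435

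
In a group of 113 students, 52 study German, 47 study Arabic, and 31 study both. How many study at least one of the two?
|A∪B| = |A| + |B| - |A∩B| = 52 + 47 - 31 = 68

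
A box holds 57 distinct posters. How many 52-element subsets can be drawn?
C(57,52) = 57!/(52!×5!) = 4187106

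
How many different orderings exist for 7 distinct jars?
7! = 5040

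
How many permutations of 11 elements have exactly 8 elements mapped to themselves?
Choose the 8 fixed points C(11,8) = 165, derange the rest: !3 = Σ_{j=0}^{3} (-1)^j·3!/j! = 6 - 6 + 3 - 1 = 2. Product = 165 × 2 = 330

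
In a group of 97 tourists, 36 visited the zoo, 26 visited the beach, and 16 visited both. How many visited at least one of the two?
|A∪B| = |A| + |B| - |A∩B| = 36 + 26 - 16 = 46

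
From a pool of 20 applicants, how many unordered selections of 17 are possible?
C(20,17) = 20!/(17!×3!) = 1140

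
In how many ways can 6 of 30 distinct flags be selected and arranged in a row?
P(30,6) = 30!/(30-6)! = 427518000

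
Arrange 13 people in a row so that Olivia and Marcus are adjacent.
Treat as block: (13-1)! × 2! = 479001600 × 2 = 958003200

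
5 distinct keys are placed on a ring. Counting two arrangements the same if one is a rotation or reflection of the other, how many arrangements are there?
(5-1)!/2 = 24/2 = 12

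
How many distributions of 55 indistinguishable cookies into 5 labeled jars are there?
C(55+5-1, 5-1) = C(59, 4) = 455126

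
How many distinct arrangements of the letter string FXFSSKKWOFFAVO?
14! / (1! × 2! × 2! × 2! × 1! × 1! × 4! × 1!) = 454053600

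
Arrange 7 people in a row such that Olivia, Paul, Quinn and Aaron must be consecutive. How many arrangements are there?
Treat the 4 as one block: (7-4+1)! × 4! = 24 × 24 = 576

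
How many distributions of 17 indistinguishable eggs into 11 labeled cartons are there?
C(17+11-1, 11-1) = C(27, 10) = 8436285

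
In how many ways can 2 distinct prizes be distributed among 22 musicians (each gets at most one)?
P(22,2) = 22!/(22-2)! = 462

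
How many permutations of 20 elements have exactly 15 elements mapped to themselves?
Choose the 15 fixed points C(20,15) = 15504, derange the rest: !5 = Σ_{j=0}^{5} (-1)^j·5!/j! = 120 - 120 + 60 - 20 + 5 - 1 = 44. Product = 15504 × 44 = 682176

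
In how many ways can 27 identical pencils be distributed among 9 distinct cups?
C(27+9-1, 9-1) = C(35, 8) = 23535820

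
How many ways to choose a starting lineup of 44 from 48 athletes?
C(48,44) = 48!/(44!×4!) = 194580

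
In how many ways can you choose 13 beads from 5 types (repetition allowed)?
C(13+5-1, 5-1) = C(17, 4) = 2380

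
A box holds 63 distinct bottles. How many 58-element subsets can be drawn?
C(63,58) = 63!/(58!×5!) = 7028847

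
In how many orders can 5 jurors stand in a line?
5! = 120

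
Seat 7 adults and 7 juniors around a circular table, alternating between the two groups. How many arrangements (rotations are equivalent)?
Fix one of the adults: (7-1)! ways for the remaining adults, × 7! ways for the juniors = 720 × 5040 = 3628800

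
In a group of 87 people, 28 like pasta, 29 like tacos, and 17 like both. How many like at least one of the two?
|A∪B| = |A| + |B| - |A∩B| = 28 + 29 - 17 = 40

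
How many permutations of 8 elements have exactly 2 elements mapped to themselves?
Choose the 2 fixed points C(8,2) = 28, derange the rest: !6 = Σ_{j=0}^{6} (-1)^j·6!/j! = 720 - 720 + 360 - 120 + 30 - 6 + 1 = 265. Product = 28 × 265 = 7420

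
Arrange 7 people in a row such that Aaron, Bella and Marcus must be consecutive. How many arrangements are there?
Treat the 3 as one block: (7-3+1)! × 3! = 120 × 6 = 720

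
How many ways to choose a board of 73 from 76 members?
C(76,73) = 76!/(73!×3!) = 70300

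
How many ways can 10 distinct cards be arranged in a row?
10! = 3628800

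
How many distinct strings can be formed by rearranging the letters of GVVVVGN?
7! / (2! × 1! × 4!) = 105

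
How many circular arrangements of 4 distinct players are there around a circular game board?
Circular: fix one position, arrange the rest. (4-1)! = 6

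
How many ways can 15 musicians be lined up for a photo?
15! = 1307674368000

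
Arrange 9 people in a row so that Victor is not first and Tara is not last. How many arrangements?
By inclusion-exclusion: 9! - 2×(9-1)! + (9-2)! = 362880 - 80640 + 5040 = 287280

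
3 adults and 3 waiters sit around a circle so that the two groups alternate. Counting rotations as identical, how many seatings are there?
Fix one of the adults: (3-1)! ways for the remaining adults, × 3! ways for the waiters = 2 × 6 = 12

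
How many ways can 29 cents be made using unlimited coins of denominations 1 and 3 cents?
Coefficient of x^29 in 1/(1-x^1) · 1/(1-x^3). Use j coins of 3 for j = 0..⌊29/3⌋ = 9, the rest in 1s: 9 + 1 = 10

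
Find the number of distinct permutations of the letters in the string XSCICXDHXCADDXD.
15! / (3! × 4! × 1! × 1! × 4! × 1! × 1!) = 378378000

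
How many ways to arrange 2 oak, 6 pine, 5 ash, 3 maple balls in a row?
16! / (2! × 6! × 5! × 3!) = 20180160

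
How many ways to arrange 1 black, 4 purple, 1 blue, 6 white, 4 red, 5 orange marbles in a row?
21! / (1! × 4! × 1! × 6! × 4! × 5!) = 1026615189600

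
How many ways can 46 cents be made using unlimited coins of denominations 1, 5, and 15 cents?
Coefficient of x^46 in 1/(1-x^1) · 1/(1-x^5) · 1/(1-x^15). Case on j = number of 15-cent coins (j = 0..3); remainder r = 46 - 15j is made from {1,5} in ⌊r/5⌋+1 ways. r = 46, 31, 16, 1 → 10 + 7 + 4 + 1 = 22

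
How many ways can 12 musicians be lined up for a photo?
12! = 479001600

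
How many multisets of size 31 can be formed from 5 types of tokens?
C(31+5-1, 5-1) = C(35, 4) = 52360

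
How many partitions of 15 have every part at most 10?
Let r_j(i) = number of partitions of i into parts ≤ j, for i = 0..15. r_1(i) = 1 for all i; r_j(i) = r_{j-1}(i) + r_j(i-j). Rows j = 2..10: ≤2: 1 1 2 2 3 3 4 4 5 5 6 6 7 7 8 8; ≤3: 1 1 2 3 4 5 7 8 10 12 14 16 19 21 24 27; ≤4: 1 1 2 3 5 6 9 11 15 18 23 27 34 39 47 54; ≤5: 1 1 2 3 5 7 10 13 18 23 30 37 47 57 70 84; ≤6: 1 1 2 3 5 7 11 14 20 26 35 44 58 71 90 110; ≤7: 1 1 2 3 5 7 11 15 21 28 38 49 65 82 105 131; ≤8: 1 1 2 3 5 7 11 15 22 29 40 52 70 89 116 146; ≤9: 1 1 2 3 5 7 11 15 22 30 41 54 73 94 123 157; ≤10: 1 1 2 3 5 7 11 15 22 30 42 55 75 97 128 164. r_10(15) = 164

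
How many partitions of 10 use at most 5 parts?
By conjugation, equals partitions of 10 into parts ≤ 5. Let r_j(i) = number of partitions of i into parts ≤ j, for i = 0..10. r_1(i) = 1 for all i; r_j(i) = r_{j-1}(i) + r_j(i-j). Rows j = 2..5: ≤2: 1 1 2 2 3 3 4 4 5 5 6; ≤3: 1 1 2 3 4 5 7 8 10 12 14; ≤4: 1 1 2 3 5 6 9 11 15 18 23; ≤5: 1 1 2 3 5 7 10 13 18 23 30. r_5(10) = 30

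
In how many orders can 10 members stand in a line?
10! = 3628800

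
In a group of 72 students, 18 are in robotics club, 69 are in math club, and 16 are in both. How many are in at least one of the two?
|A∪B| = |A| + |B| - |A∩B| = 18 + 69 - 16 = 71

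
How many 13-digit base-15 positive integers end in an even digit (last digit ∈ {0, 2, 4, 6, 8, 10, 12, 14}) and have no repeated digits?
Last∈{0,2,4,6,8,10,12,14}. Last=0: 43589145600. Last nonzero: 7×13×P(13,11) = 283329446400. Total = 326918592000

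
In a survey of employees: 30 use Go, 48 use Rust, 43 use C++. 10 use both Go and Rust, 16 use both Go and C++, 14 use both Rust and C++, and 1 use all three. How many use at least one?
|A∪B∪C| = 30+48+43-10-16-14+1 = 82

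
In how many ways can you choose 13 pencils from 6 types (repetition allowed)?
C(13+6-1, 6-1) = C(18, 5) = 8568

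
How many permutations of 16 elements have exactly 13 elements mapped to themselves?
Choose the 13 fixed points C(16,13) = 560, derange the rest: !3 = Σ_{j=0}^{3} (-1)^j·3!/j! = 6 - 6 + 3 - 1 = 2. Product = 560 × 2 = 1120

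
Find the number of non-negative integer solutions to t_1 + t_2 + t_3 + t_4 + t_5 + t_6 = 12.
C(12+6-1, 6-1) = C(17, 5) = 6188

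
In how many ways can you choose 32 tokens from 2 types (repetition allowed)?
C(32+2-1, 2-1) = C(33, 1) = 33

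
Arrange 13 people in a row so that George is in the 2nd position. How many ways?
Fix one position: (13-1)! = 479001600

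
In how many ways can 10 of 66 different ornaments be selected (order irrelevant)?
C(66,10) = 66!/(10!×56!) = 210980549208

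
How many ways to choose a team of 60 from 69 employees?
C(69,60) = 69!/(60!×9!) = 56672074888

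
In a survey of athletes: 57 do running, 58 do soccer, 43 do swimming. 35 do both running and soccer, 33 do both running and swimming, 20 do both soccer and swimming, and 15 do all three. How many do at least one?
|A∪B∪C| = 57+58+43-35-33-20+15 = 85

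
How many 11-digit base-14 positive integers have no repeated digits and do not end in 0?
Last digit: 13 nonzero choices. First digit: 12 (nonzero, ≠last). Middle 9: P(12,9) = 79833600. Total = 12454041600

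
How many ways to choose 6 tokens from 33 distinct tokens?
C(33,6) = 33!/(6!×27!) = 1107568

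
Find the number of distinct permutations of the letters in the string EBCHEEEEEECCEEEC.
16! / (10! × 4! × 1! × 1!) = 240240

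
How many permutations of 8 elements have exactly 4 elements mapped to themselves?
Choose the 4 fixed points C(8,4) = 70, derange the rest: !4 = Σ_{j=0}^{4} (-1)^j·4!/j! = 24 - 24 + 12 - 4 + 1 = 9. Product = 70 × 9 = 630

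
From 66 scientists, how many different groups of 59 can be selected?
C(66,59) = 66!/(59!×7!) = 778789440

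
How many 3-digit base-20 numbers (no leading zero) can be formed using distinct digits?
First digit: 19 choices (nonzero). Then descending: 19 × 19 × 18 = 6498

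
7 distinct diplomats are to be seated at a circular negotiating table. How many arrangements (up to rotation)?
Circular: fix one position, arrange the rest. (7-1)! = 720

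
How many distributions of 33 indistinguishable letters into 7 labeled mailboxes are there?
C(33+7-1, 7-1) = C(39, 6) = 3262623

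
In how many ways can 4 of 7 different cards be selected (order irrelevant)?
C(7,4) = 7!/(4!×3!) = 35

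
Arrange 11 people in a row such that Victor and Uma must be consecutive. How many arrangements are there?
Treat the 2 as one block: (11-2+1)! × 2! = 3628800 × 2 = 7257600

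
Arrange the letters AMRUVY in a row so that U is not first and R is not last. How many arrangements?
By inclusion-exclusion: 6! - 2×(6-1)! + (6-2)! = 720 - 240 + 24 = 504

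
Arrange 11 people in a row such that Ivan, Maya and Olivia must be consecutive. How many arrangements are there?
Treat the 3 as one block: (11-3+1)! × 3! = 362880 × 6 = 2177280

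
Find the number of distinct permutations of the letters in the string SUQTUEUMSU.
10! / (1! × 1! × 1! × 4! × 1! × 2!) = 75600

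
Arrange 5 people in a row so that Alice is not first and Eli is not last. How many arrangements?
By inclusion-exclusion: 5! - 2×(5-1)! + (5-2)! = 120 - 48 + 6 = 78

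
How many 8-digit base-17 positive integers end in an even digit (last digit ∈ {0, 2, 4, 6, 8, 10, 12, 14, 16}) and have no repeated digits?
Last∈{0,2,4,6,8,10,12,14,16}. Last=0: 57657600. Last nonzero: 8×15×P(15,6) = 432432000. Total = 490089600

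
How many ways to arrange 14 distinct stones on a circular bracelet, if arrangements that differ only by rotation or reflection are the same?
(14-1)!/2 = 6227020800/2 = 3113510400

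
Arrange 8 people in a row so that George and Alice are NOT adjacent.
Total - adjacent = 8! - (8-1)!×2 = 40320 - 10080 = 30240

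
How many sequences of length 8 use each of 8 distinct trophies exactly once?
8! = 40320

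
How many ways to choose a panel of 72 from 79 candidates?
C(79,72) = 79!/(72!×7!) = 2898753715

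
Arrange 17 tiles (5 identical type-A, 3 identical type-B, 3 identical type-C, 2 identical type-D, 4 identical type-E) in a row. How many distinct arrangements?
17! / (5! × 3! × 3! × 2! × 4!) = 1715313600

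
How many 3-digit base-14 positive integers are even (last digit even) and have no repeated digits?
Last∈{0,2,4,6,8,10,12}. Last=0: 156. Last nonzero: 6×12×P(12,1) = 864. Total = 1020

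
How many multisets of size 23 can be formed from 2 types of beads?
C(23+2-1, 2-1) = C(24, 1) = 24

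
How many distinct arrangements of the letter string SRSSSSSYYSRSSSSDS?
17! / (2! × 1! × 2! × 12!) = 185640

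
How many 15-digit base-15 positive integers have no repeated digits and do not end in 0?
Last digit: 14 nonzero choices. First digit: 13 (nonzero, ≠last). Middle 13: P(13,13) = 6227020800. Total = 1133317785600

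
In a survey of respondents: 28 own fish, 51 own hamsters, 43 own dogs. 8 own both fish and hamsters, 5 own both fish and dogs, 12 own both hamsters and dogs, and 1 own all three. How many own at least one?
|A∪B∪C| = 28+51+43-8-5-12+1 = 98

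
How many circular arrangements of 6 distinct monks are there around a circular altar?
Circular: fix one position, arrange the rest. (6-1)! = 120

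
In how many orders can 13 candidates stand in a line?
13! = 6227020800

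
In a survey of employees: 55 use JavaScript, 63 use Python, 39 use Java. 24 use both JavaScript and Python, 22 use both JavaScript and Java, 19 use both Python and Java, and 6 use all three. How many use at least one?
|A∪B∪C| = 55+63+39-24-22-19+6 = 98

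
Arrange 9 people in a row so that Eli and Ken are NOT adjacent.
Total - adjacent = 9! - (9-1)!×2 = 362880 - 80640 = 282240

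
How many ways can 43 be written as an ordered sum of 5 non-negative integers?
C(43+5-1, 5-1) = C(47, 4) = 178365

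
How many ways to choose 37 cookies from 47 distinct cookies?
C(47,37) = 47!/(37!×10!) = 5178066751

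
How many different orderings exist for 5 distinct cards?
5! = 120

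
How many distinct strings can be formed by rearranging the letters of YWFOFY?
6! / (1! × 2! × 2! × 1!) = 180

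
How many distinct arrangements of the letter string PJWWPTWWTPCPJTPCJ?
17! / (3! × 5! × 2! × 4! × 3!) = 1715313600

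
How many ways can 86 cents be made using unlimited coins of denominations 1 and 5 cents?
Coefficient of x^86 in 1/(1-x^1) · 1/(1-x^5). Use j coins of 5 for j = 0..⌊86/5⌋ = 17, the rest in 1s: 17 + 1 = 18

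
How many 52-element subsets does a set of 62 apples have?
C(62,52) = 62!/(52!×10!) = 107518933731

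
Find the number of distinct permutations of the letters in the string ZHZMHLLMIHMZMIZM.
16! / (5! × 2! × 3! × 2! × 4!) = 302702400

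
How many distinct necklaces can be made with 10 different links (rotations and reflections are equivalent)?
(10-1)!/2 = 362880/2 = 181440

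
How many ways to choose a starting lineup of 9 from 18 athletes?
C(18,9) = 18!/(9!×9!) = 48620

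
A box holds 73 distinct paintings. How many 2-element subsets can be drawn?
C(73,2) = 73!/(2!×71!) = 2628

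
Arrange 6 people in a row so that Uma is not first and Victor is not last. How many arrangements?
By inclusion-exclusion: 6! - 2×(6-1)! + (6-2)! = 720 - 240 + 24 = 504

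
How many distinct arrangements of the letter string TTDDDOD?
7! / (1! × 2! × 4!) = 105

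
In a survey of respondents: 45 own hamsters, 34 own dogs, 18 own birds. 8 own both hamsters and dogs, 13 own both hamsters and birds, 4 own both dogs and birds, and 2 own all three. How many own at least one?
|A∪B∪C| = 45+34+18-8-13-4+2 = 74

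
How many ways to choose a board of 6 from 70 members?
C(70,6) = 70!/(6!×64!) = 131115985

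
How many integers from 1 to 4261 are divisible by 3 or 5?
⌊4261/3⌋ + ⌊4261/5⌋ - ⌊4261/15⌋ = 1420 + 852 - 284 = 1988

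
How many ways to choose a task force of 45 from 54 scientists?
C(54,45) = 54!/(45!×9!) = 5317936260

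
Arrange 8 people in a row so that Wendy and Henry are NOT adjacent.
Total - adjacent = 8! - (8-1)!×2 = 40320 - 10080 = 30240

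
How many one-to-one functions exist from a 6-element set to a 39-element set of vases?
P(39,6) = 39!/(39-6)! = 2349088560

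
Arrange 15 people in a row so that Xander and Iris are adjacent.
Treat as block: (15-1)! × 2! = 87178291200 × 2 = 174356582400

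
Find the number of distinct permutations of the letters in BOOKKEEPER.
10! / (1! × 2! × 2! × 3! × 1! × 1!) = 151200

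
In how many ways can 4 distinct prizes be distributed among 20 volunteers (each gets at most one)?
P(20,4) = 20!/(20-4)! = 116280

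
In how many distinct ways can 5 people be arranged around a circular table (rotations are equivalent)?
Circular: fix one position, arrange the rest. (5-1)! = 24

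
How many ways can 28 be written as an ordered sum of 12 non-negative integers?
C(28+12-1, 12-1) = C(39, 11) = 1676056044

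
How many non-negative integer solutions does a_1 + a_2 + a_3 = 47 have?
C(47+3-1, 3-1) = C(49, 2) = 1176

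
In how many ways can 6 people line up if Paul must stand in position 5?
Fix one position: (6-1)! = 120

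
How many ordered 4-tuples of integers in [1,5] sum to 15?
Coefficient of x^15 in (x + x² + ... + x^5)^4. By inclusion-exclusion on dice exceeding 5: Σ_j (-1)^j C(4,j)·C(15-1-5j, 3) = C(4,0)·C(14,3) - C(4,1)·C(9,3) + C(4,2)·C(4,3) = 1·364 - 4·84 + 6·4 = 52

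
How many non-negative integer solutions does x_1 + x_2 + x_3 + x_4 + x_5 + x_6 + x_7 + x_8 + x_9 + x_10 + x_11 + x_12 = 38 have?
C(38+12-1, 12-1) = C(49, 11) = 29135916264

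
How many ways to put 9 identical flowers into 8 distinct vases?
C(9+8-1, 8-1) = C(16, 7) = 11440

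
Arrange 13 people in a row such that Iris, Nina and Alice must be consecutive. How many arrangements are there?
Treat the 3 as one block: (13-3+1)! × 3! = 39916800 × 6 = 239500800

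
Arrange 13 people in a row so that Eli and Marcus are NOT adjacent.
Total - adjacent = 13! - (13-1)!×2 = 6227020800 - 958003200 = 5269017600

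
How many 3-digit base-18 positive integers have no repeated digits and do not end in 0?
Last digit: 17 nonzero choices. First digit: 16 (nonzero, ≠last). Middle 1: P(16,1) = 16. Total = 4352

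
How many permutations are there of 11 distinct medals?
11! = 39916800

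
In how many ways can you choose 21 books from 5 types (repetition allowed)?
C(21+5-1, 5-1) = C(25, 4) = 12650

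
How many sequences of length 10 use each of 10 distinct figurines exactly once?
10! = 3628800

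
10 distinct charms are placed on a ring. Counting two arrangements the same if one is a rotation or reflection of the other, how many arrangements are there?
(10-1)!/2 = 362880/2 = 181440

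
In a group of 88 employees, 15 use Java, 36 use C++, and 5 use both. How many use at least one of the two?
|A∪B| = |A| + |B| - |A∩B| = 15 + 36 - 5 = 46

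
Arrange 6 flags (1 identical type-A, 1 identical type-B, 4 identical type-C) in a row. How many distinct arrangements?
6! / (1! × 1! × 4!) = 30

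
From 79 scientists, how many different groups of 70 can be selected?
C(79,70) = 79!/(70!×9!) = 205811513765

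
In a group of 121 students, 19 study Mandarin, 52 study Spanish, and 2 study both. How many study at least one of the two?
|A∪B| = |A| + |B| - |A∩B| = 19 + 52 - 2 = 69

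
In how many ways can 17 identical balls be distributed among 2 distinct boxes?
C(17+2-1, 2-1) = C(18, 1) = 18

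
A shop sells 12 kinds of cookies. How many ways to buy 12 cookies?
C(12+12-1, 12-1) = C(23, 11) = 1352078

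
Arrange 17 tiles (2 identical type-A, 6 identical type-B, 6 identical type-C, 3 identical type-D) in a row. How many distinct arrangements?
17! / (2! × 6! × 6! × 3!) = 57177120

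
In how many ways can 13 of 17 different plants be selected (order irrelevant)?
C(17,13) = 17!/(13!×4!) = 2380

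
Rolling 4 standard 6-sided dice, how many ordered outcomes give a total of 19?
Coefficient of x^19 in (x + x² + ... + x^6)^4. By inclusion-exclusion on dice exceeding 6: Σ_j (-1)^j C(4,j)·C(19-1-6j, 3) = C(4,0)·C(18,3) - C(4,1)·C(12,3) + C(4,2)·C(6,3) = 1·816 - 4·220 + 6·20 = 56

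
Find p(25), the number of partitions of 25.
Pentagonal recurrence p(n) = p(n-1) + p(n-2) - p(n-5) - p(n-7) + p(n-12) + p(n-15) - ... gives p(0..24) = 1, 1, 2, 3, 5, 7, 11, 15, 22, 30, 42, 56, 77, 101, 135, 176, 231, 297, 385, 490, 627, 792, 1002, 1255, 1575. p(25) = p(24) + p(23) - p(20) - p(18) + p(13) + p(10) - p(3) = 1575 + 1255 - 627 - 385 + 101 + 42 - 3 = 1958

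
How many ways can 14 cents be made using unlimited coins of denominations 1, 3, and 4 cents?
Coefficient of x^14 in 1/(1-x^1) · 1/(1-x^3) · 1/(1-x^4). Case on j = number of 4-cent coins (j = 0..3); remainder r = 14 - 4j is made from {1,3} in ⌊r/3⌋+1 ways. r = 14, 10, 6, 2 → 5 + 4 + 3 + 1 = 13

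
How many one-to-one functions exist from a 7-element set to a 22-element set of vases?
P(22,7) = 22!/(22-7)! = 859541760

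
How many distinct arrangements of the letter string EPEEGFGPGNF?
11! / (2! × 1! × 2! × 3! × 3!) = 277200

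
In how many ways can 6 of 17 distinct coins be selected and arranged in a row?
P(17,6) = 17!/(17-6)! = 8910720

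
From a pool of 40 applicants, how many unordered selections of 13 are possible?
C(40,13) = 40!/(13!×27!) = 12033222880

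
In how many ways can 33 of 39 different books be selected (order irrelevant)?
C(39,33) = 39!/(33!×6!) = 3262623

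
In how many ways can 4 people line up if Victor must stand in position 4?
Fix one position: (4-1)! = 6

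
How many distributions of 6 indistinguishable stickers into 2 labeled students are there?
C(6+2-1, 2-1) = C(7, 1) = 7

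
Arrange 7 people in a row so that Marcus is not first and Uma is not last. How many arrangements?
By inclusion-exclusion: 7! - 2×(7-1)! + (7-2)! = 5040 - 1440 + 120 = 3720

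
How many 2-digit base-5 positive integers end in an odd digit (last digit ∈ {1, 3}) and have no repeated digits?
Last∈{1,3}. Last=0: 0. Last nonzero: 2×3×P(3,0) = 6. Total = 6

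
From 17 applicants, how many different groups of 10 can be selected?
C(17,10) = 17!/(10!×7!) = 19448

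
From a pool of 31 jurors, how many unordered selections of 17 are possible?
C(31,17) = 31!/(17!×14!) = 265182525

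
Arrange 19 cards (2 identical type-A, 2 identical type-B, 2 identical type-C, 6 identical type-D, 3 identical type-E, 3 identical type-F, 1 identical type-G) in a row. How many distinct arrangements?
19! / (2! × 2! × 2! × 6! × 3! × 3! × 1!) = 586637251200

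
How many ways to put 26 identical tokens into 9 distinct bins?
C(26+9-1, 9-1) = C(34, 8) = 18156204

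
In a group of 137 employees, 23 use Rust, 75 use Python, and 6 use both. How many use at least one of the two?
|A∪B| = |A| + |B| - |A∩B| = 23 + 75 - 6 = 92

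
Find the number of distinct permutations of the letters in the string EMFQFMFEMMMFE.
13! / (5! × 3! × 4! × 1!) = 360360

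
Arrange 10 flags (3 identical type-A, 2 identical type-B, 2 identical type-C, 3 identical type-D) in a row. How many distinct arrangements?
10! / (3! × 2! × 2! × 3!) = 25200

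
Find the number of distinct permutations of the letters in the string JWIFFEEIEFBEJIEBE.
17! / (3! × 1! × 6! × 2! × 2! × 3!) = 3430627200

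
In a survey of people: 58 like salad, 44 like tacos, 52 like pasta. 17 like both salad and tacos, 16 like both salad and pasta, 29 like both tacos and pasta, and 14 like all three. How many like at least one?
|A∪B∪C| = 58+44+52-17-16-29+14 = 106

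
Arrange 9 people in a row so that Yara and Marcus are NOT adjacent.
Total - adjacent = 9! - (9-1)!×2 = 362880 - 80640 = 282240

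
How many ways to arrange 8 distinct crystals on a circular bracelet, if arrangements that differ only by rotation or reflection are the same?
(8-1)!/2 = 5040/2 = 2520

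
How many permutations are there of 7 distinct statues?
7! = 5040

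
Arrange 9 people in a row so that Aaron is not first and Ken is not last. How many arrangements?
By inclusion-exclusion: 9! - 2×(9-1)! + (9-2)! = 362880 - 80640 + 5040 = 287280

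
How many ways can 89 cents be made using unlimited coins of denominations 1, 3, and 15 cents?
Coefficient of x^89 in 1/(1-x^1) · 1/(1-x^3) · 1/(1-x^15). Case on j = number of 15-cent coins (j = 0..5); remainder r = 89 - 15j is made from {1,3} in ⌊r/3⌋+1 ways. r = 89, 74, 59, 44, 29, 14 → 30 + 25 + 20 + 15 + 10 + 5 = 105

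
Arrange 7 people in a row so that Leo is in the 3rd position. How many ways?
Fix one position: (7-1)! = 720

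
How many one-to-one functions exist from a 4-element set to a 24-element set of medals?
P(24,4) = 24!/(24-4)! = 255024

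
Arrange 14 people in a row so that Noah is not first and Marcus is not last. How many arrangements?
By inclusion-exclusion: 14! - 2×(14-1)! + (14-2)! = 87178291200 - 12454041600 + 479001600 = 75203251200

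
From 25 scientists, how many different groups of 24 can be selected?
C(25,24) = 25!/(24!×1!) = 25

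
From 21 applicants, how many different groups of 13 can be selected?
C(21,13) = 21!/(13!×8!) = 203490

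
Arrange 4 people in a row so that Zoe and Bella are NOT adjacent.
Total - adjacent = 4! - (4-1)!×2 = 24 - 12 = 12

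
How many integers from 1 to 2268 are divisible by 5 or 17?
⌊2268/5⌋ + ⌊2268/17⌋ - ⌊2268/85⌋ = 453 + 133 - 26 = 560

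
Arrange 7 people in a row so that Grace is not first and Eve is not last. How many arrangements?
By inclusion-exclusion: 7! - 2×(7-1)! + (7-2)! = 5040 - 1440 + 120 = 3720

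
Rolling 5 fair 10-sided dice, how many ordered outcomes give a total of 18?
Coefficient of x^18 in (x + x² + ... + x^10)^5. By inclusion-exclusion on dice exceeding 10: Σ_j (-1)^j C(5,j)·C(18-1-10j, 4) = C(5,0)·C(17,4) - C(5,1)·C(7,4) = 1·2380 - 5·35 = 2205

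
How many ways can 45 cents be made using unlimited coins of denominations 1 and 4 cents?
Coefficient of x^45 in 1/(1-x^1) · 1/(1-x^4). Use j coins of 4 for j = 0..⌊45/4⌋ = 11, the rest in 1s: 11 + 1 = 12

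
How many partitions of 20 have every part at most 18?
Let r_j(i) = number of partitions of i into parts ≤ j, for i = 0..20. r_1(i) = 1 for all i; r_j(i) = r_{j-1}(i) + r_j(i-j). Rows j = 2..18: ≤2: 1 1 2 2 3 3 4 4 5 5 6 6 7 7 8 8 9 9 10 10 11; ≤3: 1 1 2 3 4 5 7 8 10 12 14 16 19 21 24 27 30 33 37 40 44; ≤4: 1 1 2 3 5 6 9 11 15 18 23 27 34 39 47 54 64 72 84 94 108; ≤5: 1 1 2 3 5 7 10 13 18 23 30 37 47 57 70 84 101 119 141 164 192; ≤6: 1 1 2 3 5 7 11 14 20 26 35 44 58 71 90 110 136 163 199 235 282; ≤7: 1 1 2 3 5 7 11 15 21 28 38 49 65 82 105 131 164 201 248 300 364; ≤8: 1 1 2 3 5 7 11 15 22 29 40 52 70 89 116 146 186 230 288 352 434; ≤9: 1 1 2 3 5 7 11 15 22 30 41 54 73 94 123 157 201 252 318 393 488; ≤10: 1 1 2 3 5 7 11 15 22 30 42 55 75 97 128 164 212 267 340 423 530; ≤11: 1 1 2 3 5 7 11 15 22 30 42 56 76 99 131 169 219 278 355 445 560; ≤12: 1 1 2 3 5 7 11 15 22 30 42 56 77 100 133 172 224 285 366 460 582; ≤13: 1 1 2 3 5 7 11 15 22 30 42 56 77 101 134 174 227 290 373 471 597; ≤14: 1 1 2 3 5 7 11 15 22 30 42 56 77 101 135 175 229 293 378 478 608; ≤15: 1 1 2 3 5 7 11 15 22 30 42 56 77 101 135 176 230 295 381 483 615; ≤16: 1 1 2 3 5 7 11 15 22 30 42 56 77 101 135 176 231 296 383 486 620; ≤17: 1 1 2 3 5 7 11 15 22 30 42 56 77 101 135 176 231 297 384 488 623; ≤18: 1 1 2 3 5 7 11 15 22 30 42 56 77 101 135 176 231 297 385 489 625. r_18(20) = 625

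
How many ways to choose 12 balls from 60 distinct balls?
C(60,12) = 60!/(12!×48!) = 1399358844975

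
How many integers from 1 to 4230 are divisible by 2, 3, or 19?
⌊4230/2⌋+⌊4230/3⌋+⌊4230/19⌋ - ⌊4230/6⌋-⌊4230/38⌋-⌊4230/57⌋ + ⌊4230/114⌋ = 2115+1410+222 - 705-111-74 + 37 = 2894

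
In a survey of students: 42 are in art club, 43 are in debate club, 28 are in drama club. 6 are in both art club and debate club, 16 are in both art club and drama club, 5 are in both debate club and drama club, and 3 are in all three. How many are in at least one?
|A∪B∪C| = 42+43+28-6-16-5+3 = 89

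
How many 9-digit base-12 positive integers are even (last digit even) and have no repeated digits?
Last∈{0,2,4,6,8,10}. Last=0: 6652800. Last nonzero: 5×10×P(10,7) = 30240000. Total = 36892800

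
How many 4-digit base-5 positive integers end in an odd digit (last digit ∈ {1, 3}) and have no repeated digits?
Last∈{1,3}. Last=0: 0. Last nonzero: 2×3×P(3,2) = 36. Total = 36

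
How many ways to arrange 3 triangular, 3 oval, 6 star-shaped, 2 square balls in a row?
14! / (3! × 3! × 6! × 2!) = 1681680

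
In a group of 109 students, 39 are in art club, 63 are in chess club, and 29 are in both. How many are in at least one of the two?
|A∪B| = |A| + |B| - |A∩B| = 39 + 63 - 29 = 73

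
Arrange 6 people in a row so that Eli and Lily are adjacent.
Treat as block: (6-1)! × 2! = 120 × 2 = 240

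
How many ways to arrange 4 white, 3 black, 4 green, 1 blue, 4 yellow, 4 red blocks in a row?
20! / (4! × 3! × 4! × 1! × 4! × 4!) = 1222160940000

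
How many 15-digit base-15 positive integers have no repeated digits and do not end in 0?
Last digit: 14 nonzero choices. First digit: 13 (nonzero, ≠last). Middle 13: P(13,13) = 6227020800. Total = 1133317785600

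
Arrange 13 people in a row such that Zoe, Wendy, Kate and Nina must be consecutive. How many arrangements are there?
Treat the 4 as one block: (13-4+1)! × 4! = 3628800 × 24 = 87091200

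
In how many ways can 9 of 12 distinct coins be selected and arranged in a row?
P(12,9) = 12!/(12-9)! = 79833600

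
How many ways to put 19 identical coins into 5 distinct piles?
C(19+5-1, 5-1) = C(23, 4) = 8855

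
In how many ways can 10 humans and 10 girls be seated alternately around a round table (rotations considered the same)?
Fix one of the humans: (10-1)! ways for the remaining humans, × 10! ways for the girls = 362880 × 3628800 = 1316818944000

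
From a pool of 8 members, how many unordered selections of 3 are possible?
C(8,3) = 8!/(3!×5!) = 56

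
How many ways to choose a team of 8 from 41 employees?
C(41,8) = 41!/(8!×33!) = 95548245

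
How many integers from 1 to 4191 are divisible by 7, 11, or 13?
⌊4191/7⌋+⌊4191/11⌋+⌊4191/13⌋ - ⌊4191/77⌋-⌊4191/91⌋-⌊4191/143⌋ + ⌊4191/1001⌋ = 598+381+322 - 54-46-29 + 4 = 1176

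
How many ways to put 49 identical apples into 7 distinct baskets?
C(49+7-1, 7-1) = C(55, 6) = 28989675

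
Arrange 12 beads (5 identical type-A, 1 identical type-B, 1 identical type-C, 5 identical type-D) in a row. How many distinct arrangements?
12! / (5! × 1! × 1! × 5!) = 33264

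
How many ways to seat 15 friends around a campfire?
Circular: fix one position, arrange the rest. (15-1)! = 87178291200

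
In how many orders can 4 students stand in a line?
4! = 24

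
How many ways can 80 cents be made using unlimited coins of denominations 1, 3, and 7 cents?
Coefficient of x^80 in 1/(1-x^1) · 1/(1-x^3) · 1/(1-x^7). Case on j = number of 7-cent coins (j = 0..11); remainder r = 80 - 7j is made from {1,3} in ⌊r/3⌋+1 ways. r = 80, 73, 66, 59, 52, 45, 38, 31, 24, 17, 10, 3 → 27 + 25 + 23 + 20 + 18 + 16 + 13 + 11 + 9 + 6 + 4 + 2 = 174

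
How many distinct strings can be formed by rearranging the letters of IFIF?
4! / (2! × 2!) = 6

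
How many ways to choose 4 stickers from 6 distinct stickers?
C(6,4) = 6!/(4!×2!) = 15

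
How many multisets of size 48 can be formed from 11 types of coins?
C(48+11-1, 11-1) = C(58, 10) = 52179482355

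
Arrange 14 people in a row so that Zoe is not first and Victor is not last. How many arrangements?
By inclusion-exclusion: 14! - 2×(14-1)! + (14-2)! = 87178291200 - 12454041600 + 479001600 = 75203251200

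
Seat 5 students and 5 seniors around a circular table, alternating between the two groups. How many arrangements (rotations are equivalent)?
Fix one of the students: (5-1)! ways for the remaining students, × 5! ways for the seniors = 24 × 120 = 2880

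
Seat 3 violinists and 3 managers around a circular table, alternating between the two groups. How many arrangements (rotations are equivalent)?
Fix one of the violinists: (3-1)! ways for the remaining violinists, × 3! ways for the managers = 2 × 6 = 12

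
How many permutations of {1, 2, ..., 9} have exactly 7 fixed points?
Choose the 7 fixed points C(9,7) = 36, derange the rest: !2 = Σ_{j=0}^{2} (-1)^j·2!/j! = 2 - 2 + 1 = 1. Product = 36 × 1 = 36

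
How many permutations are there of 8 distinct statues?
8! = 40320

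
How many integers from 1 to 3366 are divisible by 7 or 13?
⌊3366/7⌋ + ⌊3366/13⌋ - ⌊3366/91⌋ = 480 + 258 - 36 = 702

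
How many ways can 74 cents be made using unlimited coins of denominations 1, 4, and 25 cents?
Coefficient of x^74 in 1/(1-x^1) · 1/(1-x^4) · 1/(1-x^25). Case on j = number of 25-cent coins (j = 0..2); remainder r = 74 - 25j is made from {1,4} in ⌊r/4⌋+1 ways. r = 74, 49, 24 → 19 + 13 + 7 = 39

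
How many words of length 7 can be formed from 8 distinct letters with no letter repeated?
P(8,7) = 8!/(8-7)! = 40320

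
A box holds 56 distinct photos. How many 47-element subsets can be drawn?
C(56,47) = 56!/(47!×9!) = 7575968400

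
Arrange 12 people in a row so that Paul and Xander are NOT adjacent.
Total - adjacent = 12! - (12-1)!×2 = 479001600 - 79833600 = 399168000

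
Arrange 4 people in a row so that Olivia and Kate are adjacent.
Treat as block: (4-1)! × 2! = 6 × 2 = 12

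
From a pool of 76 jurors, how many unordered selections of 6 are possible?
C(76,6) = 76!/(6!×70!) = 218618940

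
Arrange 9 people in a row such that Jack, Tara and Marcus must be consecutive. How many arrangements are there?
Treat the 3 as one block: (9-3+1)! × 3! = 5040 × 6 = 30240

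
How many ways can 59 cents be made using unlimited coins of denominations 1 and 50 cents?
Coefficient of x^59 in 1/(1-x^1) · 1/(1-x^50). Use j coins of 50 for j = 0..⌊59/50⌋ = 1, the rest in 1s: 1 + 1 = 2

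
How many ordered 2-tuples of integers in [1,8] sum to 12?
Coefficient of x^12 in (x + x² + ... + x^8)^2. By inclusion-exclusion on dice exceeding 8: Σ_j (-1)^j C(2,j)·C(12-1-8j, 1) = C(2,0)·C(11,1) - C(2,1)·C(3,1) = 1·11 - 2·3 = 5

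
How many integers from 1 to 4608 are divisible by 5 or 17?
⌊4608/5⌋ + ⌊4608/17⌋ - ⌊4608/85⌋ = 921 + 271 - 54 = 1138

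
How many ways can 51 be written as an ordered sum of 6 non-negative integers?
C(51+6-1, 6-1) = C(56, 5) = 3819816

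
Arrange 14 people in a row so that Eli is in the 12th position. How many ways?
Fix one position: (14-1)! = 6227020800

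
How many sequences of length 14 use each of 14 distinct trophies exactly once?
14! = 87178291200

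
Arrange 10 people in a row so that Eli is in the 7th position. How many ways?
Fix one position: (10-1)! = 362880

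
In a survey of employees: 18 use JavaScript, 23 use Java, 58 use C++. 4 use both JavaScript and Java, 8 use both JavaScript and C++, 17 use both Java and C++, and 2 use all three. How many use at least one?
|A∪B∪C| = 18+23+58-4-8-17+2 = 72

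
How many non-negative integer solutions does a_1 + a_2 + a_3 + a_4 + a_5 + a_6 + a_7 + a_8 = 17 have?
C(17+8-1, 8-1) = C(24, 7) = 346104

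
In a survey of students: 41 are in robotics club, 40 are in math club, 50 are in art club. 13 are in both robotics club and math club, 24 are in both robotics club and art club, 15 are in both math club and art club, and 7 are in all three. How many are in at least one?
|A∪B∪C| = 41+40+50-13-24-15+7 = 86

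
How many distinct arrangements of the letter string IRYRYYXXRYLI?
12! / (2! × 3! × 4! × 1! × 2!) = 831600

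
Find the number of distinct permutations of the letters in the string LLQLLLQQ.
8! / (5! × 3!) = 56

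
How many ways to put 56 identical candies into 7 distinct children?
C(56+7-1, 7-1) = C(62, 6) = 61474519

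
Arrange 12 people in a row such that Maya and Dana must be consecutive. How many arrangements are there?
Treat the 2 as one block: (12-2+1)! × 2! = 39916800 × 2 = 79833600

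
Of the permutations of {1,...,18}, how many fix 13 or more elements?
Exactly j fixed points: C(18,j)·!(18-j); sum over j ≥ 13 (derangement numbers via !m = (m-1)·(!(m-1) + !(m-2)): !0..!5 = 1, 0, 1, 2, 9, 44). Σ_{j=13}^{18} C(18,j)·!(18-j) = C(18,13)·!5 + C(18,14)·!4 + C(18,15)·!3 + C(18,16)·!2 + C(18,17)·!1 + C(18,18)·!0 = 8568·44 + 3060·9 + 816·2 + 153·1 + 18·0 + 1·1 = 406318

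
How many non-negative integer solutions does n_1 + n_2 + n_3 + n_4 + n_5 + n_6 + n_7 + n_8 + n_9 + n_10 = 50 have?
C(50+10-1, 10-1) = C(59, 9) = 12565671261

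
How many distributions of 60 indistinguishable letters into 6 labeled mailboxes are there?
C(60+6-1, 6-1) = C(65, 5) = 8259888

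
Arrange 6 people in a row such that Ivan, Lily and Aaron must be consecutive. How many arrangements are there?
Treat the 3 as one block: (6-3+1)! × 3! = 24 × 6 = 144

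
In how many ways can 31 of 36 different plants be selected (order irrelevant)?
C(36,31) = 36!/(31!×5!) = 376992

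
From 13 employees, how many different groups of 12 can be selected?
C(13,12) = 13!/(12!×1!) = 13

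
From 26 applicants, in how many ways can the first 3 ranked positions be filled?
P(26,3) = 26!/(26-3)! = 15600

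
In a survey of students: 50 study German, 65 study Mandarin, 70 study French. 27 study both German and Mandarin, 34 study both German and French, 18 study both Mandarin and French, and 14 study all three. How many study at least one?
|A∪B∪C| = 50+65+70-27-34-18+14 = 120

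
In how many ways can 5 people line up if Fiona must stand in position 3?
Fix one position: (5-1)! = 24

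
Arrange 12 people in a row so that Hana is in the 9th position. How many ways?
Fix one position: (12-1)! = 39916800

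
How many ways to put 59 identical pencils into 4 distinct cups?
C(59+4-1, 4-1) = C(62, 3) = 37820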